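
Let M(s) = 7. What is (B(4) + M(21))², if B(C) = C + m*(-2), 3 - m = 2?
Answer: 81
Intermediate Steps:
m = 1 (m = 3 - 1*2 = 3 - 2 = 1)
B(C) = -2 + C (B(C) = C + 1*(-2) = C - 2 = -2 + C)
(B(4) + M(21))² = ((-2 + 4) + 7)² = (2 + 7)² = 9² = 81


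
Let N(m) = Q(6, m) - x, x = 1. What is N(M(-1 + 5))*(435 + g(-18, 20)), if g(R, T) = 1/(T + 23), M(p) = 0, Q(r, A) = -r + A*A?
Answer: -130942/43 ≈ -3045.2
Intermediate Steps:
Q(r, A) = A**2 - r (Q(r, A) = -r + A**2 = A**2 - r)
g(R, T) = 1/(23 + T)
N(m) = -7 + m**2 (N(m) = (m**2 - 1*6) - 1*1 = (m**2 - 6) - 1 = (-6 + m**2) - 1 = -7 + m**2)
N(M(-1 + 5))*(435 + g(-18, 20)) = (-7 + 0**2)*(435 + 1/(23 + 20)) = (-7 + 0)*(435 + 1/43) = -7*(435 + 1/43) = -7*18706/43 = -130942/43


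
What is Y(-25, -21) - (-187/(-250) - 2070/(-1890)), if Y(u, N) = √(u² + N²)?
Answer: -9677/5250 + √1066 ≈ 30.806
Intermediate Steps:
Y(u, N) = √(N² + u²)
Y(-25, -21) - (-187/(-250) - 2070/(-1890)) = √((-21)² + (-25)²) - (-187/(-250) - 2070/(-1890)) = √(441 + 625) - (-187*(-1/250) - 2070*(-1/1890)) = √1066 - (187/250 + 23/21) = √1066 - 1*9677/5250 = √1066 - 9677/5250 = -9677/5250 + √1066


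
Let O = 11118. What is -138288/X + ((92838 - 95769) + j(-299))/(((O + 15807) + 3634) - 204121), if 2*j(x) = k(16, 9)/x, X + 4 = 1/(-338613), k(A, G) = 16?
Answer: 2430044180664689453/70289389904214 ≈ 34572.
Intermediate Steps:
X = -1354453/338613 (X = -4 + 1/(-338613) = -4 - 1/338613 = -1354453/338613 ≈ -4.0000)
j(x) = 8/x (j(x) = (16/x)/2 = 8/x)
-138288/X + ((92838 - 95769) + j(-299))/(((O + 15807) + 3634) - 204121) = -138288/(-1354453/338613) + ((92838 - 95769) + 8/(-299))/(((11118 + 15807) + 3634) - 204121) = -138288*(-338613/1354453) + (-2931 + 8*(-1/299))/((26925 + 3634) - 204121) = 46826114544/1354453 + (-2931 - 8/299)/(30559 - 204121) = 46826114544/1354453 - 876377/299/(-173562) = 46826114544/1354453 - 876377/299*(-1/173562) = 46826114544/1354453 + 876377/51895038 = 2430044180664689453/70289389904214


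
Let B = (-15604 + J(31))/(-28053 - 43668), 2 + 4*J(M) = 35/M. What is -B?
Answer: -1934923/8893404 ≈ -0.21757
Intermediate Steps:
J(M) = -1/2 + 35/(4*M) (J(M) = -1/2 + (35/M)/4 = -1/2 + 35/(4*M))
B = 1934923/8893404 (B = (-15604 + (1/4)*(35 - 2*31)/31)/(-28053 - 43668) = (-15604 + (1/4)*(1/31)*(35 - 62))/(-71721) = (-15604 + (1/4)*(1/31)*(-27))*(-1/71721) = (-15604 - 27/124)*(-1/71721) = -1934923/124*(-1/71721) = 1934923/8893404 ≈ 0.21757)
-B = -1*1934923/8893404 = -1934923/8893404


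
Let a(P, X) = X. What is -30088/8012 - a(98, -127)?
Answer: 246859/2003 ≈ 123.24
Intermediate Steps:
-30088/8012 - a(98, -127) = -30088/8012 - 1*(-127) = -30088*1/8012 + 127 = -7522/2003 + 127 = 246859/2003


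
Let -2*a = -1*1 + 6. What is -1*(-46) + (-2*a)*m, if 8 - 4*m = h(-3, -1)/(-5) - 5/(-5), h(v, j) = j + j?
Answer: 217/4 ≈ 54.250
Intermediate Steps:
a = -5/2 (a = -(-1*1 + 6)/2 = -(-1 + 6)/2 = -1/2*5 = -5/2 ≈ -2.5000)
h(v, j) = 2*j
m = 33/20 (m = 2 - ((2*(-1))/(-5) - 5/(-5))/4 = 2 - (-2*(-1/5) - 5*(-1/5))/4 = 2 - (2/5 + 1)/4 = 2 - 1/4*7/5 = 2 - 7/20 = 33/20 ≈ 1.6500)
-1*(-46) + (-2*a)*m = -1*(-46) - 2*(-5/2)*(33/20) = 46 + 5*(33/20) = 46 + 33/4 = 217/4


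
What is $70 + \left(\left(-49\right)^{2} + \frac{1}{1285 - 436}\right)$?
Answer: $\frac{2097880}{849} \approx 2471.0$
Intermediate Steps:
$70 + \left(\left(-49\right)^{2} + \frac{1}{1285 - 436}\right) = 70 + \left(2401 + \frac{1}{849}\right) = 70 + \frac{2038450}{849} = \frac{2097880}{849}$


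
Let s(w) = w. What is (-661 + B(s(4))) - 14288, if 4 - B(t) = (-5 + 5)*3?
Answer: -14945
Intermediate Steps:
B(t) = 4 (B(t) = 4 - (-5 + 5)*3 = 4 - 0*3 = 4 - 1*0 = 4 + 0 = 4)
(-661 + B(s(4))) - 14288 = (-661 + 4) - 14288 = -657 - 14288 = -14945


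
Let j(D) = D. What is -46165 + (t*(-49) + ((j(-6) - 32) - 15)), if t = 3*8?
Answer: -47394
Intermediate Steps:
t = 24
-46165 + (t*(-49) + ((j(-6) - 32) - 15)) = -46165 + (24*(-49) + ((-6 - 32) - 15)) = -46165 + (-1176 + (-38 - 15)) = -46165 + (-1176 - 53) = -46165 - 1229 = -47394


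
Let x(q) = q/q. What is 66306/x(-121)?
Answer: 66306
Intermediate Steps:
x(q) = 1
66306/x(-121) = 66306/1 = 66306*1 = 66306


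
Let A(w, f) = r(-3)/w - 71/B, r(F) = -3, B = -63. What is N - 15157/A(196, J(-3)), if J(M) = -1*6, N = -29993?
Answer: -85553221/1961 ≈ -43627.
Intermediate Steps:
J(M) = -6
A(w, f) = 71/63 - 3/w (A(w, f) = -3/w - 71/(-63) = -3/w - 71*(-1/63) = -3/w + 71/63 = 71/63 - 3/w)
N - 15157/A(196, J(-3)) = -29993 - 15157/(71/63 - 3/196) = -29993 - 15157/1961/1764 = -29993 - 15157*1764/1961 = -29993 - 1*26736948/1961 = -29993 - 26736948/1961 = -85553221/1961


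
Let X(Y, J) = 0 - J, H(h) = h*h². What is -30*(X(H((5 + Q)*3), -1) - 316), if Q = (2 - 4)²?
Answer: 9450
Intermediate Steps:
Q = 4 (Q = (-2)² = 4)
H(h) = h³
X(Y, J) = -J
-30*(X(H((5 + Q)*3), -1) - 316) = -30*(-1*(-1) - 316) = -30*(1 - 316) = -30*(-315) = 9450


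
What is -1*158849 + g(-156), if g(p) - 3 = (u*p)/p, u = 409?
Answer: -158437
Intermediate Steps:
g(p) = 412 (g(p) = 3 + (409*p)/p = 3 + 409 = 412)
-1*158849 + g(-156) = -1*158849 + 412 = -158849 + 412 = -158437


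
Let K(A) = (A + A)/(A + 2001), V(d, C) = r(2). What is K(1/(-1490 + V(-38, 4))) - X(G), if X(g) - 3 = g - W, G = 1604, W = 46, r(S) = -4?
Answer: -4666598575/2989493 ≈ -1561.0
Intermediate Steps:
V(d, C) = -4
K(A) = 2*A/(2001 + A) (K(A) = (2*A)/(2001 + A) = 2*A/(2001 + A))
X(g) = -43 + g (X(g) = 3 + (g - 1*46) = 3 + (g - 46) = 3 + (-46 + g) = -43 + g)
K(1/(-1490 + V(-38, 4))) - X(G) = 2/((-1490 - 4)*(2001 + 1/(-1490 - 4))) - (-43 + 1604) = 2/(-1494*(2001 + 1/(-1494))) - 1*1561 = 2*(-1/1494)/(2001 - 1/1494) - 1561 = 2*(-1/1494)/(2989493/1494) - 1561 = 2*(-1/1494)*(1494/2989493) - 1561 = -2/2989493 - 1561 = -4666598575/2989493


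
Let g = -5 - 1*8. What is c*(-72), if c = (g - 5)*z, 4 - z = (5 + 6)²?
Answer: -151632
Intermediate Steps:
g = -13 (g = -5 - 8 = -13)
z = -117 (z = 4 - (5 + 6)² = 4 - 1*11² = 4 - 1*121 = 4 - 121 = -117)
c = 2106 (c = (-13 - 5)*(-117) = -18*(-117) = 2106)
c*(-72) = 2106*(-72) = -151632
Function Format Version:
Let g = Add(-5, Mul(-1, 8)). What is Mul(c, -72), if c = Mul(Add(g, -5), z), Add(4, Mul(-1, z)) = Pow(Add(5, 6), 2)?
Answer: -151632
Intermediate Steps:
g = -13 (g = Add(-5, -8) = -13)
z = -117 (z = Add(4, Mul(-1, Pow(Add(5, 6), 2))) = Add(4, Mul(-1, Pow(11, 2))) = Add(4, Mul(-1, 121)) = Add(4, -121) = -117)
c = 2106 (c = Mul(Add(-13, -5), -117) = Mul(-18, -117) = 2106)
Mul(c, -72) = Mul(2106, -72) = -151632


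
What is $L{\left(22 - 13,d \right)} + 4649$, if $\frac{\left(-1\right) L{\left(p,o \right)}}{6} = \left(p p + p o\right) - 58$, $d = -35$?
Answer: $6401$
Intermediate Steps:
$L{\left(p,o \right)} = 348 - 6 p^{2} - 6 o p$ ($L{\left(p,o \right)} = - 6 \left(\left(p p + p o\right) - 58\right) = - 6 \left(\left(p^{2} + o p\right) - 58\right) = - 6 \left(-58 + p^{2} + o p\right) = 348 - 6 p^{2} - 6 o p$)
$L{\left(22 - 13,d \right)} + 4649 = \left(348 - 6 \left(22 - 13\right)^{2} - - 210 \left(22 - 13\right)\right) + 4649 = \left(348 - 6 \cdot 9^{2} - \left(-210\right) 9\right) + 4649 = \left(348 - 486 + 1890\right) + 4649 = 1752 + 4649 = 6401$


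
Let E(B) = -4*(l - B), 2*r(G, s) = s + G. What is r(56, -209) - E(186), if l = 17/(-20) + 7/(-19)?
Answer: -156821/190 ≈ -825.37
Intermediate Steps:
l = -463/380 (l = 17*(-1/20) + 7*(-1/19) = -17/20 - 7/19 = -463/380 ≈ -1.2184)
r(G, s) = G/2 + s/2 (r(G, s) = (s + G)/2 = (G + s)/2 = G/2 + s/2)
E(B) = 463/95 + 4*B (E(B) = -4*(-463/380 - B) = 463/95 + 4*B)
r(56, -209) - E(186) = ((1/2)*56 + (1/2)*(-209)) - (463/95 + 4*186) = (28 - 209/2) - (463/95 + 744) = -153/2 - 1*71143/95 = -153/2 - 71143/95 = -156821/190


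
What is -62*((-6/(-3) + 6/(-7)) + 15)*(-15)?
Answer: 105090/7 ≈ 15013.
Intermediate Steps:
-62*((-6/(-3) + 6/(-7)) + 15)*(-15) = -62*((-6*(-1/3) + 6*(-1/7)) + 15)*(-15) = -62*((2 - 6/7) + 15)*(-15) = -62*(8/7 + 15)*(-15) = -7006*(-15)/7 = -62*(-1695/7) = 105090/7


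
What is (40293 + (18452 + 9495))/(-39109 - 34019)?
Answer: -8530/9141 ≈ -0.93316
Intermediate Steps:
(40293 + (18452 + 9495))/(-39109 - 34019) = (40293 + 27947)/(-73128) = 68240*(-1/73128) = -8530/9141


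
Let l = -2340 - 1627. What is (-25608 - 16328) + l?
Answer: -45903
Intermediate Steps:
l = -3967
(-25608 - 16328) + l = (-25608 - 16328) - 3967 = -41936 - 3967 = -45903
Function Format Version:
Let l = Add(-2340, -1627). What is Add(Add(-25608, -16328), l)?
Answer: -45903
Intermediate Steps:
l = -3967
Add(Add(-25608, -16328), l) = Add(Add(-25608, -16328), -3967) = Add(-41936, -3967) = -45903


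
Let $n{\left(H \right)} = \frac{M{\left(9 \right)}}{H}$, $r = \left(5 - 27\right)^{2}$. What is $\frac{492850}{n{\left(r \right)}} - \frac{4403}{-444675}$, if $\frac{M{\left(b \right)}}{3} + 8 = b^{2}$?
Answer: $\frac{1683690613639}{1545775} \approx 1.0892 \cdot 10^{6}$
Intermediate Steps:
$M{\left(b \right)} = -24 + 3 b^{2}$
$r = 484$ ($r = \left(5 - 27\right)^{2} = \left(-22\right)^{2} = 484$)
$n{\left(H \right)} = \frac{219}{H}$ ($n{\left(H \right)} = \frac{-24 + 3 \cdot 9^{2}}{H} = \frac{-24 + 3 \cdot 81}{H} = \frac{-24 + 243}{H} = \frac{219}{H}$)
$\frac{492850}{n{\left(r \right)}} - \frac{4403}{-444675} = \frac{492850}{219 \cdot \frac{1}{484}} - \frac{4403}{-444675} = \frac{492850}{219 \cdot \frac{1}{484}} - - \frac{629}{63525} = \frac{492850}{\frac{219}{484}} + \frac{629}{63525} = 492850 \cdot \frac{484}{219} + \frac{629}{63525} = \frac{238539400}{219} + \frac{629}{63525} = \frac{1683690613639}{1545775}$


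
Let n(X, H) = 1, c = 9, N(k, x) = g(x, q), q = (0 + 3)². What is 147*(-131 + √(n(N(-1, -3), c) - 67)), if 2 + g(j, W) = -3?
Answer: -19257 + 147*I*√66 ≈ -19257.0 + 1194.2*I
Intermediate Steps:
q = 9 (q = 3² = 9)
g(j, W) = -5 (g(j, W) = -2 - 3 = -5)
N(k, x) = -5
147*(-131 + √(n(N(-1, -3), c) - 67)) = 147*(-131 + √(1 - 67)) = 147*(-131 + √(-66)) = 147*(-131 + I*√66) = -19257 + 147*I*√66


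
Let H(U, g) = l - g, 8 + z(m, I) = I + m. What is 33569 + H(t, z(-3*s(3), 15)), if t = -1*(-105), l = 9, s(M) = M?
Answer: 33580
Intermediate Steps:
z(m, I) = -8 + I + m (z(m, I) = -8 + (I + m) = -8 + I + m)
t = 105
H(U, g) = 9 - g
33569 + H(t, z(-3*s(3), 15)) = 33569 + (9 - (-8 + 15 - 3*3)) = 33569 + (9 - (-8 + 15 - 9)) = 33569 + (9 - 1*(-2)) = 33569 + (9 + 2) = 33569 + 11 = 33580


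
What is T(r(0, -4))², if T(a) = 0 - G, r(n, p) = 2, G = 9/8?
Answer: 81/64 ≈ 1.2656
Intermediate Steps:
G = 9/8 (G = 9*(⅛) = 9/8 ≈ 1.1250)
T(a) = -9/8 (T(a) = 0 - 1*9/8 = 0 - 9/8 = -9/8)
T(r(0, -4))² = (-9/8)² = 81/64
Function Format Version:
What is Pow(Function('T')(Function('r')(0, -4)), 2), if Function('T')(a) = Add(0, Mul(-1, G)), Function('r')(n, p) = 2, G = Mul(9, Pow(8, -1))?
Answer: Rational(81, 64) ≈ 1.2656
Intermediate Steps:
G = Rational(9, 8) (G = Mul(9, Rational(1, 8)) = Rational(9, 8) ≈ 1.1250)
Function('T')(a) = Rational(-9, 8) (Function('T')(a) = Add(0, Mul(-1, Rational(9, 8))) = Add(0, Rational(-9, 8)) = Rational(-9, 8))
Pow(Function('T')(Function('r')(0, -4)), 2) = Pow(Rational(-9, 8), 2) = Rational(81, 64)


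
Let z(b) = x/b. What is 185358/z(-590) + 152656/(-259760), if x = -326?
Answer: 887738148167/2646305 ≈ 3.3546e+5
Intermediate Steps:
z(b) = -326/b
185358/z(-590) + 152656/(-259760) = 185358/((-326/(-590))) + 152656/(-259760) = 185358/((-326*(-1/590))) + 152656*(-1/259760) = 185358/(163/295) - 9541/16235 = 185358*(295/163) - 9541/16235 = 54680610/163 - 9541/16235 = 887738148167/2646305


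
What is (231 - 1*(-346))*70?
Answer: 40390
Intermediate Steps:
(231 - 1*(-346))*70 = (231 + 346)*70 = 577*70 = 40390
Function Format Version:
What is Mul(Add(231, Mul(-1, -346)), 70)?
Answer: 40390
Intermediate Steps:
Mul(Add(231, Mul(-1, -346)), 70) = Mul(Add(231, 346), 70) = Mul(577, 70) = 40390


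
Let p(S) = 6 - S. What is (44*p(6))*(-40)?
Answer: 0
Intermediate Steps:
(44*p(6))*(-40) = (44*(6 - 1*6))*(-40) = (44*(6 - 6))*(-40) = (44*0)*(-40) = 0*(-40) = 0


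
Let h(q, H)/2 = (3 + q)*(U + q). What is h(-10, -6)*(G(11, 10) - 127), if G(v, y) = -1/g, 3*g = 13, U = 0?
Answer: -231560/13 ≈ -17812.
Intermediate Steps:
g = 13/3 (g = (1/3)*13 = 13/3 ≈ 4.3333)
G(v, y) = -3/13 (G(v, y) = -1/13/3 = -1*3/13 = -3/13)
h(q, H) = 2*q*(3 + q) (h(q, H) = 2*((3 + q)*(0 + q)) = 2*((3 + q)*q) = 2*(q*(3 + q)) = 2*q*(3 + q))
h(-10, -6)*(G(11, 10) - 127) = (2*(-10)*(3 - 10))*(-3/13 - 127) = (2*(-10)*(-7))*(-1654/13) = 140*(-1654/13) = -231560/13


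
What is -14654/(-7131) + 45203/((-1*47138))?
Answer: 368417659/336141078 ≈ 1.0960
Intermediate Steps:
-14654/(-7131) + 45203/((-1*47138)) = -14654*(-1/7131) + 45203/(-47138) = 14654/7131 + 45203*(-1/47138) = 14654/7131 - 45203/47138 = 368417659/336141078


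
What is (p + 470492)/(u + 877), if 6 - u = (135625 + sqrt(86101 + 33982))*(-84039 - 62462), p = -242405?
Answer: 4531905994137696/394782491932956994981 - 768544392501*sqrt(227)/394782491932956994981 ≈ 1.1450e-5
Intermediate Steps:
u = 19869198131 + 3369523*sqrt(227) (u = 6 - (135625 + sqrt(86101 + 33982))*(-84039 - 62462) = 6 - (135625 + sqrt(120083))*(-146501) = 6 - (135625 + 23*sqrt(227))*(-146501) = 6 - (-19869198125 - 3369523*sqrt(227)) = 6 + (19869198125 + 3369523*sqrt(227)) = 19869198131 + 3369523*sqrt(227) ≈ 1.9920e+10)
(p + 470492)/(u + 877) = (-242405 + 470492)/((19869198131 + 3369523*sqrt(227)) + 877) = 228087/(19869199008 + 3369523*sqrt(227))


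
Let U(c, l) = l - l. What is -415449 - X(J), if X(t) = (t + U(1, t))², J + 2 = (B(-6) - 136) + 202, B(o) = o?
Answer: -418813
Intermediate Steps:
U(c, l) = 0
J = 58 (J = -2 + ((-6 - 136) + 202) = -2 + (-142 + 202) = -2 + 60 = 58)
X(t) = t² (X(t) = (t + 0)² = t²)
-415449 - X(J) = -415449 - 1*58² = -415449 - 1*3364 = -415449 - 3364 = -418813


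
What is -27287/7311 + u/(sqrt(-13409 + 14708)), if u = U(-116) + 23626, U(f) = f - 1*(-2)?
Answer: -27287/7311 + 23512*sqrt(1299)/1299 ≈ 648.62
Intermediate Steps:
U(f) = 2 + f (U(f) = f + 2 = 2 + f)
u = 23512 (u = (2 - 116) + 23626 = -114 + 23626 = 23512)
-27287/7311 + u/(sqrt(-13409 + 14708)) = -27287/7311 + 23512/(sqrt(-13409 + 14708)) = -27287*1/7311 + 23512/(sqrt(1299)) = -27287/7311 + 23512*(sqrt(1299)/1299) = -27287/7311 + 23512*sqrt(1299)/1299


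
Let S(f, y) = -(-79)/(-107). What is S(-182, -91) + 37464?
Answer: 4008569/107 ≈ 37463.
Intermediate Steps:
S(f, y) = -79/107 (S(f, y) = -(-79)*(-1)/107 = -1*79/107 = -79/107)
S(-182, -91) + 37464 = -79/107 + 37464 = 4008569/107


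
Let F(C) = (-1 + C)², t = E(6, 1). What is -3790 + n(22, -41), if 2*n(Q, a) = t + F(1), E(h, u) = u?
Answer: -7579/2 ≈ -3789.5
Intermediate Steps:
t = 1
n(Q, a) = ½ (n(Q, a) = (1 + (-1 + 1)²)/2 = (1 + 0²)/2 = (1 + 0)/2 = (½)*1 = ½)
-3790 + n(22, -41) = -3790 + ½ = -7579/2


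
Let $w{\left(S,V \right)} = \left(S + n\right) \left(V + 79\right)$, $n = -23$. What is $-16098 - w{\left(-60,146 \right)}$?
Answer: $2577$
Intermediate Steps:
$w{\left(S,V \right)} = \left(-23 + S\right) \left(79 + V\right)$ ($w{\left(S,V \right)} = \left(S - 23\right) \left(V + 79\right) = \left(-23 + S\right) \left(79 + V\right)$)
$-16098 - w{\left(-60,146 \right)} = -16098 - \left(-1817 - 3358 + 79 \left(-60\right) - 8760\right) = -16098 - \left(-1817 - 3358 - 4740 - 8760\right) = -16098 - -18675 = -16098 + 18675 = 2577$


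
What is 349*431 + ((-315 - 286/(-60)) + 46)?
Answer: 4504643/30 ≈ 1.5015e+5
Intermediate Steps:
349*431 + ((-315 - 286/(-60)) + 46) = 150419 + ((-315 - 286*(-1/60)) + 46) = 150419 + ((-315 + 143/30) + 46) = 150419 + (-9307/30 + 46) = 150419 - 7927/30 = 4504643/30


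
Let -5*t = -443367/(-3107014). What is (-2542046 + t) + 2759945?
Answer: 3385075774563/15535070 ≈ 2.1790e+5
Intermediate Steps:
t = -443367/15535070 (t = -(-443367)/(5*(-3107014)) = -(-443367)*(-1)/(5*3107014) = -1/5*443367/3107014 = -443367/15535070 ≈ -0.028540)
(-2542046 + t) + 2759945 = (-2542046 - 443367/15535070) + 2759945 = -39490862996587/15535070 + 2759945 = 3385075774563/15535070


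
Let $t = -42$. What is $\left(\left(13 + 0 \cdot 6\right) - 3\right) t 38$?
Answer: $-15960$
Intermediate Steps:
$\left(\left(13 + 0 \cdot 6\right) - 3\right) t 38 = \left(\left(13 + 0 \cdot 6\right) - 3\right) \left(-42\right) 38 = \left(\left(13 + 0\right) - 3\right) \left(-42\right) 38 = \left(13 - 3\right) \left(-42\right) 38 = 10 \left(-42\right) 38 = \left(-420\right) 38 = -15960$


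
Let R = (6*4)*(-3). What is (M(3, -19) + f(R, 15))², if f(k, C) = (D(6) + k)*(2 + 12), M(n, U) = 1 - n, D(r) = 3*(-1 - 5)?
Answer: 1592644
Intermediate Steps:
D(r) = -18 (D(r) = 3*(-6) = -18)
R = -72 (R = 24*(-3) = -72)
f(k, C) = -252 + 14*k (f(k, C) = (-18 + k)*(2 + 12) = (-18 + k)*14 = -252 + 14*k)
(M(3, -19) + f(R, 15))² = ((1 - 1*3) + (-252 + 14*(-72)))² = ((1 - 3) + (-252 - 1008))² = (-2 - 1260)² = (-1262)² = 1592644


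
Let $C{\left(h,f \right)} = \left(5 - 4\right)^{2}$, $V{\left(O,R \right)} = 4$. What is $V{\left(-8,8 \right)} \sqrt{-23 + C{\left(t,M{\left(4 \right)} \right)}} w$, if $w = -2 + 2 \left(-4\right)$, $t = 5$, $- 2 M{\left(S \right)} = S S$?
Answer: $- 40 i \sqrt{22} \approx - 187.62 i$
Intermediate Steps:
$M{\left(S \right)} = - \frac{S^{2}}{2}$ ($M{\left(S \right)} = - \frac{S S}{2} = - \frac{S^{2}}{2}$)
$w = -10$ ($w = -2 - 8 = -10$)
$C{\left(h,f \right)} = 1$ ($C{\left(h,f \right)} = 1^{2} = 1$)
$V{\left(-8,8 \right)} \sqrt{-23 + C{\left(t,M{\left(4 \right)} \right)}} w = 4 \sqrt{-23 + 1} \left(-10\right) = 4 \sqrt{-22} \left(-10\right) = 4 i \sqrt{22} \left(-10\right) = - 40 i \sqrt{22}$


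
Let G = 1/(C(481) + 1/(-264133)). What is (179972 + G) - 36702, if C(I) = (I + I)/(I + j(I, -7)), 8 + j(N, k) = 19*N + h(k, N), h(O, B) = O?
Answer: 36405487072535/254086341 ≈ 1.4328e+5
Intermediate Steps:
j(N, k) = -8 + k + 19*N (j(N, k) = -8 + (19*N + k) = -8 + (k + 19*N) = -8 + k + 19*N)
C(I) = 2*I/(-15 + 20*I) (C(I) = (I + I)/(I + (-8 - 7 + 19*I)) = (2*I)/(I + (-15 + 19*I)) = (2*I)/(-15 + 20*I) = 2*I/(-15 + 20*I))
G = 2536997465/254086341 (G = 1/((⅖)*481/(-3 + 4*481) + 1/(-264133)) = 1/((⅖)*481/(-3 + 1924) - 1/264133) = 1/((⅖)*481/1921 - 1/264133) = 1/((⅖)*481*(1/1921) - 1/264133) = 1/(962/9605 - 1/264133) = 1/(254086341/2536997465) = 2536997465/254086341 ≈ 9.9848)
(179972 + G) - 36702 = (179972 + 2536997465/254086341) - 36702 = 45730963959917/254086341 - 36702 = 36405487072535/254086341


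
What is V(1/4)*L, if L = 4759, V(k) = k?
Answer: 4759/4 ≈ 1189.8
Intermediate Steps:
V(1/4)*L = (1/4)*4759 = (1*(¼))*4759 = (¼)*4759 = 4759/4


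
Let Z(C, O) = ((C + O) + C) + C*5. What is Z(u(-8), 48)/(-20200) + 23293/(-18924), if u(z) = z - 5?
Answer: -117426217/95566200 ≈ -1.2287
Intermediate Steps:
u(z) = -5 + z
Z(C, O) = O + 7*C (Z(C, O) = (O + 2*C) + 5*C = O + 7*C)
Z(u(-8), 48)/(-20200) + 23293/(-18924) = (48 + 7*(-5 - 8))/(-20200) + 23293/(-18924) = (48 + 7*(-13))*(-1/20200) + 23293*(-1/18924) = (48 - 91)*(-1/20200) - 23293/18924 = -43*(-1/20200) - 23293/18924 = 43/20200 - 23293/18924 = -117426217/95566200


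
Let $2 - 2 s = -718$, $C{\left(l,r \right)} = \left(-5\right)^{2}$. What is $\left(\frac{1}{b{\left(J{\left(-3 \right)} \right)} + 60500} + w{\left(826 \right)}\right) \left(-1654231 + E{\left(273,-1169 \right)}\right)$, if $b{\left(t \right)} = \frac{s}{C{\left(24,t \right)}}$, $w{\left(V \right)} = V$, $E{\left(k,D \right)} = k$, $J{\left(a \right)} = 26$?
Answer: $- \frac{206682294064983}{151286} \approx -1.3662 \cdot 10^{9}$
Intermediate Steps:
$C{\left(l,r \right)} = 25$
$s = 360$ ($s = 1 - -359 = 1 + 359 = 360$)
$b{\left(t \right)} = \frac{72}{5}$ ($b{\left(t \right)} = \frac{360}{25} = 360 \cdot \frac{1}{25} = \frac{72}{5}$)
$\left(\frac{1}{b{\left(J{\left(-3 \right)} \right)} + 60500} + w{\left(826 \right)}\right) \left(-1654231 + E{\left(273,-1169 \right)}\right) = \left(\frac{1}{\frac{72}{5} + 60500} + 826\right) \left(-1654231 + 273\right) = \left(\frac{1}{\frac{302572}{5}} + 826\right) \left(-1653958\right) = \left(\frac{5}{302572} + 826\right) \left(-1653958\right) = \frac{249924477}{302572} \left(-1653958\right) = - \frac{206682294064983}{151286}$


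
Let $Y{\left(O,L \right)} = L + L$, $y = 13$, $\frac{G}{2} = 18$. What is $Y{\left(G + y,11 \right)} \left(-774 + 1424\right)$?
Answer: $14300$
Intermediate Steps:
$G = 36$ ($G = 2 \cdot 18 = 36$)
$Y{\left(O,L \right)} = 2 L$
$Y{\left(G + y,11 \right)} \left(-774 + 1424\right) = 2 \cdot 11 \left(-774 + 1424\right) = 22 \cdot 650 = 14300$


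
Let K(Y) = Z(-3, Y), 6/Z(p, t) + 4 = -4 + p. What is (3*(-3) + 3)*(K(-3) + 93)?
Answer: -6102/11 ≈ -554.73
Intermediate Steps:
Z(p, t) = 6/(-8 + p) (Z(p, t) = 6/(-4 + (-4 + p)) = 6/(-8 + p))
K(Y) = -6/11 (K(Y) = 6/(-8 - 3) = 6/(-11) = 6*(-1/11) = -6/11)
(3*(-3) + 3)*(K(-3) + 93) = (3*(-3) + 3)*(-6/11 + 93) = (-9 + 3)*(1017/11) = -6*1017/11 = -6102/11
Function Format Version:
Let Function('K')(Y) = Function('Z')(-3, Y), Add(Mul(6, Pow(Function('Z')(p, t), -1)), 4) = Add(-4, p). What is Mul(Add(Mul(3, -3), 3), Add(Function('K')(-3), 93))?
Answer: Rational(-6102, 11) ≈ -554.73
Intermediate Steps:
Function('Z')(p, t) = Mul(6, Pow(Add(-8, p), -1)) (Function('Z')(p, t) = Mul(6, Pow(Add(-4, Add(-4, p)), -1)) = Mul(6, Pow(Add(-8, p), -1)))
Function('K')(Y) = Rational(-6, 11) (Function('K')(Y) = Mul(6, Pow(Add(-8, -3), -1)) = Mul(6, Pow(-11, -1)) = Mul(6, Rational(-1, 11)) = Rational(-6, 11))
Mul(Add(Mul(3, -3), 3), Add(Function('K')(-3), 93)) = Mul(Add(Mul(3, -3), 3), Add(Rational(-6, 11), 93)) = Mul(Add(-9, 3), Rational(1017, 11)) = Mul(-6, Rational(1017, 11)) = Rational(-6102, 11)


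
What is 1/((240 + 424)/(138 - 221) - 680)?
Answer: -1/688 ≈ -0.0014535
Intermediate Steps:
1/((240 + 424)/(138 - 221) - 680) = 1/(664/(-83) - 680) = 1/(664*(-1/83) - 680) = 1/(-8 - 680) = 1/(-688) = -1/688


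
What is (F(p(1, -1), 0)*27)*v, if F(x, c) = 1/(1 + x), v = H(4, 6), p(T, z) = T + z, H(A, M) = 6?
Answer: 162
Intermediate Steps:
v = 6
(F(p(1, -1), 0)*27)*v = (27/(1 + (1 - 1)))*6 = (27/(1 + 0))*6 = (27/1)*6 = (1*27)*6 = 27*6 = 162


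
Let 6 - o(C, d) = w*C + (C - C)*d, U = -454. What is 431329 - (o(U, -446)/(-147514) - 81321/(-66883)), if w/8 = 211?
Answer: 2127804161351859/4933089431 ≈ 4.3133e+5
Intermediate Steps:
w = 1688 (w = 8*211 = 1688)
o(C, d) = 6 - 1688*C (o(C, d) = 6 - (1688*C + (C - C)*d) = 6 - (1688*C + 0*d) = 6 - (1688*C + 0) = 6 - 1688*C)
431329 - (o(U, -446)/(-147514) - 81321/(-66883)) = 431329 - ((6 - 1688*(-454))/(-147514) - 81321/(-66883)) = 431329 - ((6 + 766352)*(-1/147514) - 81321*(-1/66883)) = 431329 - (766358*(-1/147514) + 81321/66883) = 431329 - (-383179/73757 + 81321/66883) = 431329 - 1*(-19630168060/4933089431) = 431329 + 19630168060/4933089431 = 2127804161351859/4933089431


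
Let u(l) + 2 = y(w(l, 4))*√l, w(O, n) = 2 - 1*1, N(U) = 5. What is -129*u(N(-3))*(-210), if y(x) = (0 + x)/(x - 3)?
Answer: -54180 - 13545*√5 ≈ -84468.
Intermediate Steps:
w(O, n) = 1 (w(O, n) = 2 - 1 = 1)
y(x) = x/(-3 + x)
u(l) = -2 - √l/2 (u(l) = -2 + (1/(-3 + 1))*√l = -2 + (1/(-2))*√l = -2 + (1*(-½))*√l = -2 - √l/2)
-129*u(N(-3))*(-210) = -129*(-2 - √5/2)*(-210) = (258 + 129*√5/2)*(-210) = -54180 - 13545*√5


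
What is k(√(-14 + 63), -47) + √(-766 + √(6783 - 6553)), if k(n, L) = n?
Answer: 7 + √(-766 + √230) ≈ 7.0 + 27.401*I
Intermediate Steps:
k(√(-14 + 63), -47) + √(-766 + √(6783 - 6553)) = √(-14 + 63) + √(-766 + √(6783 - 6553)) = √49 + √(-766 + √230) = 7 + √(-766 + √230)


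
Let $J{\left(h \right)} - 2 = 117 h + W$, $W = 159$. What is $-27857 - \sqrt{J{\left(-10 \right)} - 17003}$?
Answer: $-27857 - 2 i \sqrt{4503} \approx -27857.0 - 134.21 i$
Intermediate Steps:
$J{\left(h \right)} = 161 + 117 h$ ($J{\left(h \right)} = 2 + \left(117 h + 159\right) = 2 + \left(159 + 117 h\right) = 161 + 117 h$)
$-27857 - \sqrt{J{\left(-10 \right)} - 17003} = -27857 - \sqrt{\left(161 + 117 \left(-10\right)\right) - 17003} = -27857 - \sqrt{\left(161 - 1170\right) - 17003} = -27857 - \sqrt{-1009 - 17003} = -27857 - \sqrt{-18012} = -27857 - 2 i \sqrt{4503}$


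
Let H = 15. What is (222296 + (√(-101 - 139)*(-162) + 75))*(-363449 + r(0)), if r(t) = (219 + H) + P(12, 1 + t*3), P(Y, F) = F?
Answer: -80768260394 + 235362672*I*√15 ≈ -8.0768e+10 + 9.1156e+8*I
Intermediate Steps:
r(t) = 235 + 3*t (r(t) = (219 + 15) + (1 + t*3) = 234 + (1 + 3*t) = 235 + 3*t)
(222296 + (√(-101 - 139)*(-162) + 75))*(-363449 + r(0)) = (222296 + (√(-101 - 139)*(-162) + 75))*(-363449 + (235 + 3*0)) = (222296 + (√(-240)*(-162) + 75))*(-363449 + (235 + 0)) = (222296 + ((4*I*√15)*(-162) + 75))*(-363449 + 235) = (222296 + (-648*I*√15 + 75))*(-363214) = (222296 + (75 - 648*I*√15))*(-363214) = (222371 - 648*I*√15)*(-363214) = -80768260394 + 235362672*I*√15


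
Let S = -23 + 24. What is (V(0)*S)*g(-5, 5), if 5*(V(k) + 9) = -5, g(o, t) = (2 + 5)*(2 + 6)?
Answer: -560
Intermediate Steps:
g(o, t) = 56 (g(o, t) = 7*8 = 56)
S = 1
V(k) = -10 (V(k) = -9 + (⅕)*(-5) = -9 - 1 = -10)
(V(0)*S)*g(-5, 5) = -10*1*56 = -10*56 = -560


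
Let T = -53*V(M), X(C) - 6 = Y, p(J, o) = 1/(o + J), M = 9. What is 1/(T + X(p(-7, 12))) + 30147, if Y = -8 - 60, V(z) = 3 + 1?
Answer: 8260277/274 ≈ 30147.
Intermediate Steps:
V(z) = 4
Y = -68
p(J, o) = 1/(J + o)
X(C) = -62 (X(C) = 6 - 68 = -62)
T = -212 (T = -53*4 = -212)
1/(T + X(p(-7, 12))) + 30147 = 1/(-212 - 62) + 30147 = 1/(-274) + 30147 = -1/274 + 30147 = 8260277/274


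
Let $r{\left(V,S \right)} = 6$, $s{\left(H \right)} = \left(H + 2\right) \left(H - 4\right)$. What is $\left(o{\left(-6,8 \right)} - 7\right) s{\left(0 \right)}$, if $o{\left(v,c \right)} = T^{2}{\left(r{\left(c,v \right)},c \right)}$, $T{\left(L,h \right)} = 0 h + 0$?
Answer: $56$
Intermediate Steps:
$s{\left(H \right)} = \left(-4 + H\right) \left(2 + H\right)$ ($s{\left(H \right)} = \left(2 + H\right) \left(-4 + H\right) = \left(-4 + H\right) \left(2 + H\right)$)
$T{\left(L,h \right)} = 0$ ($T{\left(L,h \right)} = 0 + 0 = 0$)
$o{\left(v,c \right)} = 0$ ($o{\left(v,c \right)} = 0^{2} = 0$)
$\left(o{\left(-6,8 \right)} - 7\right) s{\left(0 \right)} = \left(0 - 7\right) \left(-8 + 0^{2} - 0\right) = - 7 \left(-8 + 0 + 0\right) = \left(-7\right) \left(-8\right) = 56$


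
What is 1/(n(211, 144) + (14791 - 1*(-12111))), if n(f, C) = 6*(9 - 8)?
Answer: 1/26908 ≈ 3.7164e-5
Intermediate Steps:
n(f, C) = 6 (n(f, C) = 6*1 = 6)
1/(n(211, 144) + (14791 - 1*(-12111))) = 1/(6 + (14791 - 1*(-12111))) = 1/(6 + (14791 + 12111)) = 1/(6 + 26902) = 1/26908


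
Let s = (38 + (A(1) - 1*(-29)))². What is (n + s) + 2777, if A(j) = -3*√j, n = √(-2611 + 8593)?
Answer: 6873 + √5982 ≈ 6950.3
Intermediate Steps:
n = √5982 ≈ 77.343
s = 4096 (s = (38 + (-3*√1 - 1*(-29)))² = (38 + (-3*1 + 29))² = (38 + (-3 + 29))² = (38 + 26)² = 64² = 4096)
(n + s) + 2777 = (√5982 + 4096) + 2777 = (4096 + √5982) + 2777 = 6873 + √5982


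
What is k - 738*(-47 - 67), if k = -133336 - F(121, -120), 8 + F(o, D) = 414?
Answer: -49610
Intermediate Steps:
F(o, D) = 406 (F(o, D) = -8 + 414 = 406)
k = -133742 (k = -133336 - 1*406 = -133336 - 406 = -133742)
k - 738*(-47 - 67) = -133742 - 738*(-47 - 67) = -133742 - 738*(-114) = -133742 - 1*(-84132) = -133742 + 84132 = -49610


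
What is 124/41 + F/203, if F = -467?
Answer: 6025/8323 ≈ 0.72390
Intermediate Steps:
124/41 + F/203 = 124/41 - 467/203 = 6025/8323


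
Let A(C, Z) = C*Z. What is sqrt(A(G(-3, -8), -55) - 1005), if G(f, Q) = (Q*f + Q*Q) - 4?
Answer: 75*I ≈ 75.0*I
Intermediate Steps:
G(f, Q) = -4 + Q**2 + Q*f (G(f, Q) = (Q*f + Q**2) - 4 = (Q**2 + Q*f) - 4 = -4 + Q**2 + Q*f)
sqrt(A(G(-3, -8), -55) - 1005) = sqrt((-4 + (-8)**2 - 8*(-3))*(-55) - 1005) = sqrt((-4 + 64 + 24)*(-55) - 1005) = sqrt(84*(-55) - 1005) = sqrt(-4620 - 1005) = sqrt(-5625) = 75*I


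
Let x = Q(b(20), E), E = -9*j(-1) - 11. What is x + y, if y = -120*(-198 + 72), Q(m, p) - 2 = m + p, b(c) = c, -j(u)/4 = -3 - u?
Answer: 15059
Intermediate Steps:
j(u) = 12 + 4*u (j(u) = -4*(-3 - u) = 12 + 4*u)
E = -83 (E = -9*(12 + 4*(-1)) - 11 = -9*(12 - 4) - 11 = -9*8 - 11 = -72 - 11 = -83)
Q(m, p) = 2 + m + p (Q(m, p) = 2 + (m + p) = 2 + m + p)
y = 15120 (y = -120*(-126) = 15120)
x = -61 (x = 2 + 20 - 83 = -61)
x + y = -61 + 15120 = 15059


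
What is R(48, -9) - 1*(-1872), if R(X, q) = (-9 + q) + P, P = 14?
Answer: 1868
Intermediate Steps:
R(X, q) = 5 + q (R(X, q) = (-9 + q) + 14 = 5 + q)
R(48, -9) - 1*(-1872) = (5 - 9) - 1*(-1872) = -4 + 1872 = 1868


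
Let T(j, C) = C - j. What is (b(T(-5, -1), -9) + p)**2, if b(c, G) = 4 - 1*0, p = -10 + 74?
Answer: 4624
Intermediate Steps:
p = 64
b(c, G) = 4 (b(c, G) = 4 + 0 = 4)
(b(T(-5, -1), -9) + p)**2 = (4 + 64)**2 = 68**2 = 4624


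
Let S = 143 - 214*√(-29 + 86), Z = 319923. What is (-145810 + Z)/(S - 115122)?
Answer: -20019338627/13217560069 + 37260182*√57/13217560069 ≈ -1.4933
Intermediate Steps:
S = 143 - 214*√57 ≈ -1472.7
(-145810 + Z)/(S - 115122) = (-145810 + 319923)/((143 - 214*√57) - 115122) = 174113/(-114979 - 214*√57)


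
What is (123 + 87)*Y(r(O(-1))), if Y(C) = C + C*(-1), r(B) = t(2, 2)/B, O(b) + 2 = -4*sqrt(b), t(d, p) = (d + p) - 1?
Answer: 0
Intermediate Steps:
t(d, p) = -1 + d + p
O(b) = -2 - 4*sqrt(b)
r(B) = 3/B (r(B) = (-1 + 2 + 2)/B = 3/B)
Y(C) = 0 (Y(C) = C - C = 0)
(123 + 87)*Y(r(O(-1))) = (123 + 87)*0 = 210*0 = 0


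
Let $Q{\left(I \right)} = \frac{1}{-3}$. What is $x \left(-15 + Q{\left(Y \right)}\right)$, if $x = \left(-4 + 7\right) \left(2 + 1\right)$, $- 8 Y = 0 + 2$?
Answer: $-138$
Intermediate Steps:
$Y = - \frac{1}{4}$ ($Y = - \frac{0 + 2}{8} = \left(- \frac{1}{8}\right) 2 = - \frac{1}{4} \approx -0.25$)
$Q{\left(I \right)} = - \frac{1}{3}$
$x = 9$ ($x = 3 \cdot 3 = 9$)
$x \left(-15 + Q{\left(Y \right)}\right) = 9 \left(-15 - \frac{1}{3}\right) = 9 \left(- \frac{46}{3}\right) = -138$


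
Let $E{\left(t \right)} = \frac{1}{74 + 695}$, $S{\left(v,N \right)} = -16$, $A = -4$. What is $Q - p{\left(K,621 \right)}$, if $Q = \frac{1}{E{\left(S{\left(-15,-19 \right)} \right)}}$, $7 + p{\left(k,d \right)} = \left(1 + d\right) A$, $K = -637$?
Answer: $3264$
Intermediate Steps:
$E{\left(t \right)} = \frac{1}{769}$
$p{\left(k,d \right)} = -11 - 4 d$ ($p{\left(k,d \right)} = -7 + \left(1 + d\right) \left(-4\right) = -7 - \left(4 + 4 d\right) = -11 - 4 d$)
$Q = 769$ ($Q = \frac{1}{\frac{1}{769}} = 769$)
$Q - p{\left(K,621 \right)} = 769 - \left(-11 - 2484\right) = 769 - -2495 = 769 + 2495 = 3264$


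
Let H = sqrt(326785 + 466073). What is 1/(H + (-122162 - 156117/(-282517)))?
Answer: -9750420408108329/1191062187238993369807 - 79815855289*sqrt(792858)/1191062187238993369807 ≈ -8.2460e-6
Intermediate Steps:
H = sqrt(792858) ≈ 890.43
1/(H + (-122162 - 156117/(-282517))) = 1/(sqrt(792858) + (-122162 - 156117/(-282517))) = 1/(sqrt(792858) + (-122162 - 156117*(-1/282517))) = 1/(sqrt(792858) + (-122162 + 156117/282517)) = 1/(sqrt(792858) - 34512685637/282517) = 1/(-34512685637/282517 + sqrt(792858))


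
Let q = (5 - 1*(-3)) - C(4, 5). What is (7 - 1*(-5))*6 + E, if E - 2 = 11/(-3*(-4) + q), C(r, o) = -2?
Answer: 149/2 ≈ 74.500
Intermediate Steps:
q = 10 (q = (5 - 1*(-3)) - 1*(-2) = (5 + 3) + 2 = 8 + 2 = 10)
E = 5/2 (E = 2 + 11/(-3*(-4) + 10) = 2 + 11/(12 + 10) = 2 + 11/22 = 2 + 11*(1/22) = 2 + ½ = 5/2 ≈ 2.5000)
(7 - 1*(-5))*6 + E = (7 - 1*(-5))*6 + 5/2 = (7 + 5)*6 + 5/2 = 12*6 + 5/2 = 72 + 5/2 = 149/2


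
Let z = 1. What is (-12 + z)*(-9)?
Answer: 99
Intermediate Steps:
(-12 + z)*(-9) = (-12 + 1)*(-9) = -11*(-9) = 99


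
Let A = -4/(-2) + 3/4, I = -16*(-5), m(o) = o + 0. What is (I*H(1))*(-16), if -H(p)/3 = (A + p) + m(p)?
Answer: 18240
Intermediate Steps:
m(o) = o
I = 80
A = 11/4 (A = -4*(-½) + 3*(¼) = 2 + ¾ = 11/4 ≈ 2.7500)
H(p) = -33/4 - 6*p (H(p) = -3*((11/4 + p) + p) = -3*(11/4 + 2*p) = -33/4 - 6*p)
(I*H(1))*(-16) = (80*(-33/4 - 6*1))*(-16) = (80*(-33/4 - 6))*(-16) = (80*(-57/4))*(-16) = -1140*(-16) = 18240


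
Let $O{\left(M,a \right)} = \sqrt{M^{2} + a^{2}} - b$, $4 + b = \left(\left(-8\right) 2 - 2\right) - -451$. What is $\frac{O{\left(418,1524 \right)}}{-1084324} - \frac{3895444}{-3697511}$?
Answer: $\frac{4225509652075}{4009299917564} - \frac{5 \sqrt{24973}}{542162} \approx 1.0525$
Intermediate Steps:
$b = 429$ ($b = -4 - -433 = -4 + \left(\left(-16 - 2\right) + 451\right) = -4 + \left(-18 + 451\right) = -4 + 433 = 429$)
$O{\left(M,a \right)} = -429 + \sqrt{M^{2} + a^{2}}$ ($O{\left(M,a \right)} = \sqrt{M^{2} + a^{2}} - 429 = -429 + \sqrt{M^{2} + a^{2}}$)
$\frac{O{\left(418,1524 \right)}}{-1084324} - \frac{3895444}{-3697511} = \frac{-429 + \sqrt{418^{2} + 1524^{2}}}{-1084324} - \frac{3895444}{-3697511} = \left(-429 + \sqrt{174724 + 2322576}\right) \left(- \frac{1}{1084324}\right) - - \frac{3895444}{3697511} = \left(-429 + \sqrt{2497300}\right) \left(- \frac{1}{1084324}\right) + \frac{3895444}{3697511} = \left(-429 + 10 \sqrt{24973}\right) \left(- \frac{1}{1084324}\right) + \frac{3895444}{3697511} = \left(\frac{429}{1084324} - \frac{5 \sqrt{24973}}{542162}\right) + \frac{3895444}{3697511} = \frac{4225509652075}{4009299917564} - \frac{5 \sqrt{24973}}{542162}$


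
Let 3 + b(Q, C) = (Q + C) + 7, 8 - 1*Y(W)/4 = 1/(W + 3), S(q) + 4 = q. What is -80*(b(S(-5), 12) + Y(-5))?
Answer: -3280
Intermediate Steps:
S(q) = -4 + q
Y(W) = 32 - 4/(3 + W) (Y(W) = 32 - 4/(W + 3) = 32 - 4/(3 + W))
b(Q, C) = 4 + C + Q (b(Q, C) = -3 + ((Q + C) + 7) = -3 + ((C + Q) + 7) = -3 + (7 + C + Q) = 4 + C + Q)
-80*(b(S(-5), 12) + Y(-5)) = -80*((4 + 12 + (-4 - 5)) + 4*(23 + 8*(-5))/(3 - 5)) = -80*((4 + 12 - 9) + 4*(23 - 40)/(-2)) = -80*(7 + 4*(-1/2)*(-17)) = -80*(7 + 34) = -80*41 = -3280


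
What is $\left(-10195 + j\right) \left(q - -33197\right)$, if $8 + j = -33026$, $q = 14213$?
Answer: $-2049486890$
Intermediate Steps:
$j = -33034$ ($j = -8 - 33026 = -33034$)
$\left(-10195 + j\right) \left(q - -33197\right) = \left(-10195 - 33034\right) \left(14213 - -33197\right) = - 43229 \left(14213 + 33197\right) = \left(-43229\right) 47410 = -2049486890$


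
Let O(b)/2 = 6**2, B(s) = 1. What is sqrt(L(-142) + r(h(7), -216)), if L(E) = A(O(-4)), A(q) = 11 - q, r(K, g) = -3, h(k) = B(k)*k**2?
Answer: 8*I ≈ 8.0*I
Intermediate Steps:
O(b) = 72 (O(b) = 2*6**2 = 2*36 = 72)
h(k) = k**2 (h(k) = 1*k**2 = k**2)
L(E) = -61 (L(E) = 11 - 1*72 = 11 - 72 = -61)
sqrt(L(-142) + r(h(7), -216)) = sqrt(-61 - 3) = sqrt(-64) = 8*I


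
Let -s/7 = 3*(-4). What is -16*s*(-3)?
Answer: 4032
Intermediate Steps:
s = 84 (s = -21*(-4) = -7*(-12) = 84)
-16*s*(-3) = -16*84*(-3) = -1344*(-3) = 4032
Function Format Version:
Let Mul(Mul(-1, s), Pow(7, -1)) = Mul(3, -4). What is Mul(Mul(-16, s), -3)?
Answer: 4032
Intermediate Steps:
s = 84 (s = Mul(-7, Mul(3, -4)) = Mul(-7, -12) = 84)
Mul(Mul(-16, s), -3) = Mul(Mul(-16, 84), -3) = Mul(-1344, -3) = 4032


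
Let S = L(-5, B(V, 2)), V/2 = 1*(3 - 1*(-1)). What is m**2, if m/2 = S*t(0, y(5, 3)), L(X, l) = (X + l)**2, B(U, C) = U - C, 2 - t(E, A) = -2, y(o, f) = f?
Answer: 64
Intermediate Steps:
t(E, A) = 4 (t(E, A) = 2 - 1*(-2) = 2 + 2 = 4)
V = 8 (V = 2*(1*(3 - 1*(-1))) = 2*(1*(3 + 1)) = 2*(1*4) = 2*4 = 8)
S = 1 (S = (-5 + (8 - 1*2))**2 = (-5 + (8 - 2))**2 = (-5 + 6)**2 = 1**2 = 1)
m = 8 (m = 2*(1*4) = 2*4 = 8)
m**2 = 8**2 = 64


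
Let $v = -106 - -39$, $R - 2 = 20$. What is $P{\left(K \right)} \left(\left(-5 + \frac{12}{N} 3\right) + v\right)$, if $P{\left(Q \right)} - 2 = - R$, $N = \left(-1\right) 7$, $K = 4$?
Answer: $\frac{10800}{7} \approx 1542.9$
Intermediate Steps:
$R = 22$ ($R = 2 + 20 = 22$)
$N = -7$
$P{\left(Q \right)} = -20$ ($P{\left(Q \right)} = 2 - 22 = -20$)
$v = -67$ ($v = -106 + 39 = -67$)
$P{\left(K \right)} \left(\left(-5 + \frac{12}{N} 3\right) + v\right) = - 20 \left(\left(-5 + \frac{12}{-7} \cdot 3\right) - 67\right) = - 20 \left(\left(-5 + 12 \left(- \frac{1}{7}\right) 3\right) - 67\right) = - 20 \left(\left(-5 - \frac{36}{7}\right) - 67\right) = - 20 \left(- \frac{71}{7} - 67\right) = \left(-20\right) \left(- \frac{540}{7}\right) = \frac{10800}{7}$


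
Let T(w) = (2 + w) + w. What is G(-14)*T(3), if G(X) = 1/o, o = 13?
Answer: 8/13 ≈ 0.61539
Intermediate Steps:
G(X) = 1/13
T(w) = 2 + 2*w
G(-14)*T(3) = (2 + 2*3)/13 = (2 + 6)/13 = (1/13)*8 = 8/13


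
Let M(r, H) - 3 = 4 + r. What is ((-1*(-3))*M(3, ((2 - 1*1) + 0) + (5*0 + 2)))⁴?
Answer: 810000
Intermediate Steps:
M(r, H) = 7 + r (M(r, H) = 3 + (4 + r) = 7 + r)
((-1*(-3))*M(3, ((2 - 1*1) + 0) + (5*0 + 2)))⁴ = ((-1*(-3))*(7 + 3))⁴ = (3*10)⁴ = 30⁴ = 810000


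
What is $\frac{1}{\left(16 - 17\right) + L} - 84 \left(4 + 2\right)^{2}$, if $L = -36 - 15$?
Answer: $- \frac{157249}{52} \approx -3024.0$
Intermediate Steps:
$L = -51$ ($L = -36 - 15 = -51$)
$\frac{1}{\left(16 - 17\right) + L} - 84 \left(4 + 2\right)^{2} = \frac{1}{\left(16 - 17\right) - 51} - 84 \left(4 + 2\right)^{2} = \frac{1}{-1 - 51} - 84 \cdot 6^{2} = \frac{1}{-52} - 3024 = - \frac{1}{52} - 3024 = - \frac{157249}{52}$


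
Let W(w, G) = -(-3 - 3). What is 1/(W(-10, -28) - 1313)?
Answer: -1/1307 ≈ -0.00076511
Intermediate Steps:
W(w, G) = 6 (W(w, G) = -1*(-6) = 6)
1/(W(-10, -28) - 1313) = 1/(6 - 1313) = 1/(-1307) = -1/1307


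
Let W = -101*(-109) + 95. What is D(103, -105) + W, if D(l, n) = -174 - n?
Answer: 11035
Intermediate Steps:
W = 11104 (W = 11009 + 95 = 11104)
D(103, -105) + W = (-174 - 1*(-105)) + 11104 = (-174 + 105) + 11104 = -69 + 11104 = 11035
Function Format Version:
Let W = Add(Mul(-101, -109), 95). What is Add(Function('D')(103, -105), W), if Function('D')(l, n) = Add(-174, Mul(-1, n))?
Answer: 11035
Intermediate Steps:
W = 11104 (W = Add(11009, 95) = 11104)
Add(Function('D')(103, -105), W) = Add(Add(-174, Mul(-1, -105)), 11104) = Add(Add(-174, 105), 11104) = Add(-69, 11104) = 11035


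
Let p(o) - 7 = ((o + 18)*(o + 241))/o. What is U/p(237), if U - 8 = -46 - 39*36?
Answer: -113918/41183 ≈ -2.7661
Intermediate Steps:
U = -1442 (U = 8 + (-46 - 39*36) = 8 + (-46 - 1404) = 8 - 1450 = -1442)
p(o) = 7 + (18 + o)*(241 + o)/o (p(o) = 7 + ((o + 18)*(o + 241))/o = 7 + ((18 + o)*(241 + o))/o = 7 + (18 + o)*(241 + o)/o)
U/p(237) = -1442/(266 + 237 + 4338/237) = -1442/(266 + 237 + 4338*(1/237)) = -1442/(266 + 237 + 1446/79) = -1442/41183/79 = -1442*79/41183 = -113918/41183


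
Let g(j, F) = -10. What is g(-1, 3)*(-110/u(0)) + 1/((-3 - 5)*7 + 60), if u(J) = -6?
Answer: -2197/12 ≈ -183.08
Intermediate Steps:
g(-1, 3)*(-110/u(0)) + 1/((-3 - 5)*7 + 60) = -(-1100)/(-6) + 1/((-3 - 5)*7 + 60) = -(-1100)*(-1)/6 + 1/(-8*7 + 60) = -10*55/3 + 1/(-56 + 60) = -550/3 + 1/4 = -550/3 + ¼ = -2197/12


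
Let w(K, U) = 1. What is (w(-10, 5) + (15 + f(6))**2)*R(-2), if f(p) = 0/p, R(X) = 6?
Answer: 1356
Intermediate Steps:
f(p) = 0
(w(-10, 5) + (15 + f(6))**2)*R(-2) = (1 + (15 + 0)**2)*6 = (1 + 15**2)*6 = (1 + 225)*6 = 226*6 = 1356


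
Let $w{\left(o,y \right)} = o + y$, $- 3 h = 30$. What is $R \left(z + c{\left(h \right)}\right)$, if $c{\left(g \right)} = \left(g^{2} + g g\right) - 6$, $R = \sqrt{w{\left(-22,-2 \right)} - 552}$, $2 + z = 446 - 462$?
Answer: $4224 i \approx 4224.0 i$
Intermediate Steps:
$h = -10$ ($h = \left(- \frac{1}{3}\right) 30 = -10$)
$z = -18$ ($z = -2 + \left(446 - 462\right) = -2 - 16 = -18$)
$R = 24 i$ ($R = \sqrt{\left(-22 - 2\right) - 552} = \sqrt{-24 - 552} = \sqrt{-576} = 24 i \approx 24.0 i$)
$c{\left(g \right)} = -6 + 2 g^{2}$ ($c{\left(g \right)} = \left(g^{2} + g^{2}\right) - 6 = 2 g^{2} - 6 = -6 + 2 g^{2}$)
$R \left(z + c{\left(h \right)}\right) = 24 i \left(-18 - \left(6 - 2 \left(-10\right)^{2}\right)\right) = 24 i \left(-18 + \left(-6 + 2 \cdot 100\right)\right) = 24 i \left(-18 + \left(-6 + 200\right)\right) = 24 i \left(-18 + 194\right) = 24 i 176 = 4224 i$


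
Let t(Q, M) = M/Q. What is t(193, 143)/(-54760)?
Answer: -143/10568680 ≈ -1.3531e-5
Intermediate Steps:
t(193, 143)/(-54760) = (143/193)/(-54760) = (143*(1/193))*(-1/54760) = (143/193)*(-1/54760) = -143/10568680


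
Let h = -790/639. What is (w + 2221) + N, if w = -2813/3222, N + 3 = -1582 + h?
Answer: 145010089/228762 ≈ 633.89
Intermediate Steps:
h = -790/639 (h = -790*1/639 = -790/639 ≈ -1.2363)
N = -1013605/639 (N = -3 + (-1582 - 790/639) = -3 - 1011688/639 = -1013605/639 ≈ -1586.2)
w = -2813/3222 (w = -2813*1/3222 = -2813/3222 ≈ -0.87306)
(w + 2221) + N = (-2813/3222 + 2221) - 1013605/639 = 7153249/3222 - 1013605/639 = 145010089/228762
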